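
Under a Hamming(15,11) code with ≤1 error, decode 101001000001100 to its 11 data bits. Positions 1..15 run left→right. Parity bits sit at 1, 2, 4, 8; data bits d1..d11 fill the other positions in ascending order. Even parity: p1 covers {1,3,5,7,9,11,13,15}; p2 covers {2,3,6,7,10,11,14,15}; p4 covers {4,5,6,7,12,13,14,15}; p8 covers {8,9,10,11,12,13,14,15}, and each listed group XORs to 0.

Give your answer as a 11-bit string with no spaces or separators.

s1 (pos 1,3,5,7,9,11,13,15): 1⊕1⊕0⊕0⊕0⊕0⊕1⊕0 = 1
s2 (pos 2,3,6,7,10,11,14,15): 0⊕1⊕1⊕0⊕0⊕0⊕0⊕0 = 0
s4 (pos 4,5,6,7,12,13,14,15): 0⊕0⊕1⊕0⊕1⊕1⊕0⊕0 = 1
s8 (pos 8,9,10,11,12,13,14,15): 0⊕0⊕0⊕0⊕1⊕1⊕0⊕0 = 0
Syndrome s8…s1 = 0101 → error at position 5.
Flip position 5: 101001000001100 → 101011000001100
Read data bits from positions 3,5,6,7,9,10,11,12,13,14,15: 11100001100

11100001100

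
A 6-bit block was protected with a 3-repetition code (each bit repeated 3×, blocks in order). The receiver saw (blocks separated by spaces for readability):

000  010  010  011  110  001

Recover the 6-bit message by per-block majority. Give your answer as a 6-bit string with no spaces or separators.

000110

Block 1 (000): 0 ones → 0
Block 2 (010): 1 one → 0
Block 3 (010): 1 one → 0
Block 4 (011): 2 ones → 1
Block 5 (110): 2 ones → 1
Block 6 (001): 1 one → 0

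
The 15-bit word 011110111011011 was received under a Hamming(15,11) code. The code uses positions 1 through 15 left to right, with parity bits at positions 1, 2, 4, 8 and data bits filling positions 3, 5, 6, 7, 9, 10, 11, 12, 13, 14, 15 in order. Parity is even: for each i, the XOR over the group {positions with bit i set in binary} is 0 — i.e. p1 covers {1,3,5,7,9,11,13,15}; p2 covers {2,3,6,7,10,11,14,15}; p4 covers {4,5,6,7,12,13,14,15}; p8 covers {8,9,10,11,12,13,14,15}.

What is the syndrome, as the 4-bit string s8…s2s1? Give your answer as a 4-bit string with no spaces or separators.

0000

s1 (pos 1,3,5,7,9,11,13,15): 0⊕1⊕1⊕1⊕1⊕1⊕0⊕1 = 0
s2 (pos 2,3,6,7,10,11,14,15): 1⊕1⊕0⊕1⊕0⊕1⊕1⊕1 = 0
s4 (pos 4,5,6,7,12,13,14,15): 1⊕1⊕0⊕1⊕1⊕0⊕1⊕1 = 0
s8 (pos 8,9,10,11,12,13,14,15): 1⊕1⊕0⊕1⊕1⊕0⊕1⊕1 = 0
Syndrome s8…s1 = 0000 → no error.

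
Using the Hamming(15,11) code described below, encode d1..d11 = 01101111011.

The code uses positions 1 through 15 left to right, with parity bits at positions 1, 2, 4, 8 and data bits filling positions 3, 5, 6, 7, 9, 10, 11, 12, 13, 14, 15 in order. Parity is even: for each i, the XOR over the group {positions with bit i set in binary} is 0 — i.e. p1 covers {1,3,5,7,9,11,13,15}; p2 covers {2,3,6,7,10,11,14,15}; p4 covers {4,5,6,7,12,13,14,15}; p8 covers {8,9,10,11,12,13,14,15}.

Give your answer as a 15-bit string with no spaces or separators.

010111001111011

Place data at non-parity positions: p1 p2 0 p4 1 1 0 p8 1 1 1 1 0 1 1
p1 (pos 1,3,5,7,9,11,13,15): XOR of data positions = 0⊕1⊕0⊕1⊕1⊕0⊕1 = 0
p2 (pos 2,3,6,7,10,11,14,15): XOR of data positions = 0⊕1⊕0⊕1⊕1⊕1⊕1 = 1
p4 (pos 4,5,6,7,12,13,14,15): XOR of data positions = 1⊕1⊕0⊕1⊕0⊕1⊕1 = 1
p8 (pos 8,9,10,11,12,13,14,15): XOR of data positions = 1⊕1⊕1⊕1⊕0⊕1⊕1 = 0
Codeword: 010111001111011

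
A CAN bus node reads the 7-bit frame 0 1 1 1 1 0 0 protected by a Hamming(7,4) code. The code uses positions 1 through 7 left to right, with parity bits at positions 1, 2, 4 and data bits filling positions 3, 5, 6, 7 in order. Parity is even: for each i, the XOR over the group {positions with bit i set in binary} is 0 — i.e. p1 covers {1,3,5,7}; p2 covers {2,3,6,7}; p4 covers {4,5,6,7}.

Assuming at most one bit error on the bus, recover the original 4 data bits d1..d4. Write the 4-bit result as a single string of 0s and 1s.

1100

s1 (pos 1,3,5,7): 0⊕1⊕1⊕0 = 0
s2 (pos 2,3,6,7): 1⊕1⊕0⊕0 = 0
s4 (pos 4,5,6,7): 1⊕1⊕0⊕0 = 0
Syndrome s4…s1 = 000 → no error.
Read data bits from positions 3,5,6,7: 1100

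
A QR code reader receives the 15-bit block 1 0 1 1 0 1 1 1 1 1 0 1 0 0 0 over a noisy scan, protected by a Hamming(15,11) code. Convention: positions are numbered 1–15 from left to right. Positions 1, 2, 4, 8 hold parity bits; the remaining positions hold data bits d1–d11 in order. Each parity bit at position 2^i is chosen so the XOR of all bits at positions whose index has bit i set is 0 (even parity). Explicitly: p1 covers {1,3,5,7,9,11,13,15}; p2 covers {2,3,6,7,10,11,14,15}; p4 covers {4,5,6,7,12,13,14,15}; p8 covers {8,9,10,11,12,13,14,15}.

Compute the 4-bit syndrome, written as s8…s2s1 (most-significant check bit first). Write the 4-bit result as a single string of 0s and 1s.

0000

s1 (pos 1,3,5,7,9,11,13,15): 1⊕1⊕0⊕1⊕1⊕0⊕0⊕0 = 0
s2 (pos 2,3,6,7,10,11,14,15): 0⊕1⊕1⊕1⊕1⊕0⊕0⊕0 = 0
s4 (pos 4,5,6,7,12,13,14,15): 1⊕0⊕1⊕1⊕1⊕0⊕0⊕0 = 0
s8 (pos 8,9,10,11,12,13,14,15): 1⊕1⊕1⊕0⊕1⊕0⊕0⊕0 = 0
Syndrome s8…s1 = 0000 → no error.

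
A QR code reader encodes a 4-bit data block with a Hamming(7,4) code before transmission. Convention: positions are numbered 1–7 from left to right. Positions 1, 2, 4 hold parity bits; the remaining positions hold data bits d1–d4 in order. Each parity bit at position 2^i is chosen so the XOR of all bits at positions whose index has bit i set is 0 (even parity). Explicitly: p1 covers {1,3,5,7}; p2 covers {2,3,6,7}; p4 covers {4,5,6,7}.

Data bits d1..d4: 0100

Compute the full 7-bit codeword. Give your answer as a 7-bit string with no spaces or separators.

Place data at non-parity positions: p1 p2 0 p4 1 0 0
p1 (pos 1,3,5,7): XOR of data positions = 0⊕1⊕0 = 1
p2 (pos 2,3,6,7): XOR of data positions = 0⊕0⊕0 = 0
p4 (pos 4,5,6,7): XOR of data positions = 1⊕0⊕0 = 1
Codeword: 1001100

1001100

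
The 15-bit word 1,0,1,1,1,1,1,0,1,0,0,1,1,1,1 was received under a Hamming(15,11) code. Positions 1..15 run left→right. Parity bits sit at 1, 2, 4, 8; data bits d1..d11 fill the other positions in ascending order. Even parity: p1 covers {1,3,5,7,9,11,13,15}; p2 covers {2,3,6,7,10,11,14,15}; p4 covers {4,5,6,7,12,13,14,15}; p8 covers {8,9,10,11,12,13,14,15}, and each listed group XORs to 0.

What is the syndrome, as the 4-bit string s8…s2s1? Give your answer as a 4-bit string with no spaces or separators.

s1 (pos 1,3,5,7,9,11,13,15): 1⊕1⊕1⊕1⊕1⊕0⊕1⊕1 = 1
s2 (pos 2,3,6,7,10,11,14,15): 0⊕1⊕1⊕1⊕0⊕0⊕1⊕1 = 1
s4 (pos 4,5,6,7,12,13,14,15): 1⊕1⊕1⊕1⊕1⊕1⊕1⊕1 = 0
s8 (pos 8,9,10,11,12,13,14,15): 0⊕1⊕0⊕0⊕1⊕1⊕1⊕1 = 1
Syndrome s8…s1 = 1011 → error at position 11.

1011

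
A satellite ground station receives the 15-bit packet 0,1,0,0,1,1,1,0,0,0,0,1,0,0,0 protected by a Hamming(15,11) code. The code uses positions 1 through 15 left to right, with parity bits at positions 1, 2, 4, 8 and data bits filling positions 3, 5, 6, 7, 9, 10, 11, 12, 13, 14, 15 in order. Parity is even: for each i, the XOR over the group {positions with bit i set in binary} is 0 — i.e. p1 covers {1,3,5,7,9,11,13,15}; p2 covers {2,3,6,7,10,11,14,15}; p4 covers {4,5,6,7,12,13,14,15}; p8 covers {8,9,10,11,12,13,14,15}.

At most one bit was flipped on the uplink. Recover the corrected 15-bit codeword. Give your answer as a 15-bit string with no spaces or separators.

010011100101000

s1 (pos 1,3,5,7,9,11,13,15): 0⊕0⊕1⊕1⊕0⊕0⊕0⊕0 = 0
s2 (pos 2,3,6,7,10,11,14,15): 1⊕0⊕1⊕1⊕0⊕0⊕0⊕0 = 1
s4 (pos 4,5,6,7,12,13,14,15): 0⊕1⊕1⊕1⊕1⊕0⊕0⊕0 = 0
s8 (pos 8,9,10,11,12,13,14,15): 0⊕0⊕0⊕0⊕1⊕0⊕0⊕0 = 1
Syndrome s8…s1 = 1010 → error at position 10.
Flip position 10: 010011100001000 → 010011100101000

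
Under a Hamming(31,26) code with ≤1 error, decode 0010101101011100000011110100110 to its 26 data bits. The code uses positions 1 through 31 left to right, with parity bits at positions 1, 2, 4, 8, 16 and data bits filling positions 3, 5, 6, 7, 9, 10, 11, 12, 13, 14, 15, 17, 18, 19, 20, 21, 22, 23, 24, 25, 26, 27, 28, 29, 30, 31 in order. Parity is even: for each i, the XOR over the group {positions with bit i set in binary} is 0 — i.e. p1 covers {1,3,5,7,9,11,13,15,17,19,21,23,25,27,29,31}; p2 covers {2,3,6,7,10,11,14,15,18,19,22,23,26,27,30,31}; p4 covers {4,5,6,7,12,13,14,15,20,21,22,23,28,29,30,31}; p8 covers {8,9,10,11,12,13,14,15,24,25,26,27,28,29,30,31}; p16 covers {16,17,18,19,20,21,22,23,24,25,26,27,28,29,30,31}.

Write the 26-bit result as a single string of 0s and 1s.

11010101110000011111100110

s1 (pos 1,3,5,7,9,11,13,15,17,19,21,23,25,27,29,31): 0⊕1⊕1⊕1⊕0⊕0⊕1⊕0⊕0⊕0⊕1⊕1⊕0⊕0⊕1⊕0 = 1
s2 (pos 2,3,6,7,10,11,14,15,18,19,22,23,26,27,30,31): 0⊕1⊕0⊕1⊕1⊕0⊕1⊕0⊕0⊕0⊕1⊕1⊕1⊕0⊕1⊕0 = 0
s4 (pos 4,5,6,7,12,13,14,15,20,21,22,23,28,29,30,31): 0⊕1⊕0⊕1⊕1⊕1⊕1⊕0⊕0⊕1⊕1⊕1⊕0⊕1⊕1⊕0 = 0
s8 (pos 8,9,10,11,12,13,14,15,24,25,26,27,28,29,30,31): 1⊕0⊕1⊕0⊕1⊕1⊕1⊕0⊕1⊕0⊕1⊕0⊕0⊕1⊕1⊕0 = 1
s16 (pos 16,17,18,19,20,21,22,23,24,25,26,27,28,29,30,31): 0⊕0⊕0⊕0⊕0⊕1⊕1⊕1⊕1⊕0⊕1⊕0⊕0⊕1⊕1⊕0 = 1
Syndrome s16…s1 = 11001 → error at position 25.
Flip position 25: 0010101101011100000011110100110 → 0010101101011100000011111100110
Read data bits from positions 3,5,6,7,9,10,11,12,13,14,15,17,18,19,20,21,22,23,24,25,26,27,28,29,30,31: 11010101110000011111100110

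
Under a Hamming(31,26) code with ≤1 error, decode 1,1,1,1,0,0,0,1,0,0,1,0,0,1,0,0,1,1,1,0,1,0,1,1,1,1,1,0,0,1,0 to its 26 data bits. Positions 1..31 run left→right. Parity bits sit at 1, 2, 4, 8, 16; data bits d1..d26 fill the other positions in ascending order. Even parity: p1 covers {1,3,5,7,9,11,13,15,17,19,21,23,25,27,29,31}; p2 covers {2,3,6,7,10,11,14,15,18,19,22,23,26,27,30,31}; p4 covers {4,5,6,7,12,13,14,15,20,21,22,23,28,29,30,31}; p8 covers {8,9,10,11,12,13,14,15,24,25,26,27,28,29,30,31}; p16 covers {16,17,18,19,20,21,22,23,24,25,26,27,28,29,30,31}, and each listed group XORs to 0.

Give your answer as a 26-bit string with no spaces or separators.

11000010010111010111110010

s1 (pos 1,3,5,7,9,11,13,15,17,19,21,23,25,27,29,31): 1⊕1⊕0⊕0⊕0⊕1⊕0⊕0⊕1⊕1⊕1⊕1⊕1⊕1⊕0⊕0 = 1
s2 (pos 2,3,6,7,10,11,14,15,18,19,22,23,26,27,30,31): 1⊕1⊕0⊕0⊕0⊕1⊕1⊕0⊕1⊕1⊕0⊕1⊕1⊕1⊕1⊕0 = 0
s4 (pos 4,5,6,7,12,13,14,15,20,21,22,23,28,29,30,31): 1⊕0⊕0⊕0⊕0⊕0⊕1⊕0⊕0⊕1⊕0⊕1⊕0⊕0⊕1⊕0 = 1
s8 (pos 8,9,10,11,12,13,14,15,24,25,26,27,28,29,30,31): 1⊕0⊕0⊕1⊕0⊕0⊕1⊕0⊕1⊕1⊕1⊕1⊕0⊕0⊕1⊕0 = 0
s16 (pos 16,17,18,19,20,21,22,23,24,25,26,27,28,29,30,31): 0⊕1⊕1⊕1⊕0⊕1⊕0⊕1⊕1⊕1⊕1⊕1⊕0⊕0⊕1⊕0 = 0
Syndrome s16…s1 = 00101 → error at position 5.
Flip position 5: 1111000100100100111010111110010 → 1111100100100100111010111110010
Read data bits from positions 3,5,6,7,9,10,11,12,13,14,15,17,18,19,20,21,22,23,24,25,26,27,28,29,30,31: 11000010010111010111110010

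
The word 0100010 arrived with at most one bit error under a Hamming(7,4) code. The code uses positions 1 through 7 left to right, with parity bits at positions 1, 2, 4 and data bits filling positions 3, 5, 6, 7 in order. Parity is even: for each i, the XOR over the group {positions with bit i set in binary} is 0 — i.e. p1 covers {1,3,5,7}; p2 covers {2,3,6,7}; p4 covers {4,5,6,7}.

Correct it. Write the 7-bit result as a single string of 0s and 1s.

s1 (pos 1,3,5,7): 0⊕0⊕0⊕0 = 0
s2 (pos 2,3,6,7): 1⊕0⊕1⊕0 = 0
s4 (pos 4,5,6,7): 0⊕0⊕1⊕0 = 1
Syndrome s4…s1 = 100 → error at position 4.
Flip position 4: 0100010 → 0101010

0101010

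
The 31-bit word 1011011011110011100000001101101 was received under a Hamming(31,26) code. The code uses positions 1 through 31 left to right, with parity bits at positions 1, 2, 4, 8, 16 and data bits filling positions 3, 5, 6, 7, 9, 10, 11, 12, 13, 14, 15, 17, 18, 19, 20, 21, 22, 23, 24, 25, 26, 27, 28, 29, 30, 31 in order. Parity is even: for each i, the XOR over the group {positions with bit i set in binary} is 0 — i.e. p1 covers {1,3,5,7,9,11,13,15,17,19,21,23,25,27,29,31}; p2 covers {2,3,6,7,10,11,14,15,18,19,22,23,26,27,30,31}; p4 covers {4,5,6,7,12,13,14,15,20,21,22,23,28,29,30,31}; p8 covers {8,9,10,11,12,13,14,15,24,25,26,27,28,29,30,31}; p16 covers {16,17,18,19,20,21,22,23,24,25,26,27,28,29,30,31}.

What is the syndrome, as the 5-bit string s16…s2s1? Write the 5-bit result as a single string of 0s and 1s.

s1 (pos 1,3,5,7,9,11,13,15,17,19,21,23,25,27,29,31): 1⊕1⊕0⊕1⊕1⊕1⊕0⊕1⊕1⊕0⊕0⊕0⊕1⊕0⊕1⊕1 = 0
s2 (pos 2,3,6,7,10,11,14,15,18,19,22,23,26,27,30,31): 0⊕1⊕1⊕1⊕1⊕1⊕0⊕1⊕0⊕0⊕0⊕0⊕1⊕0⊕0⊕1 = 0
s4 (pos 4,5,6,7,12,13,14,15,20,21,22,23,28,29,30,31): 1⊕0⊕1⊕1⊕1⊕0⊕0⊕1⊕0⊕0⊕0⊕0⊕1⊕1⊕0⊕1 = 0
s8 (pos 8,9,10,11,12,13,14,15,24,25,26,27,28,29,30,31): 0⊕1⊕1⊕1⊕1⊕0⊕0⊕1⊕0⊕1⊕1⊕0⊕1⊕1⊕0⊕1 = 0
s16 (pos 16,17,18,19,20,21,22,23,24,25,26,27,28,29,30,31): 1⊕1⊕0⊕0⊕0⊕0⊕0⊕0⊕0⊕1⊕1⊕0⊕1⊕1⊕0⊕1 = 1
Syndrome s16…s1 = 10000 → error at position 16.

10000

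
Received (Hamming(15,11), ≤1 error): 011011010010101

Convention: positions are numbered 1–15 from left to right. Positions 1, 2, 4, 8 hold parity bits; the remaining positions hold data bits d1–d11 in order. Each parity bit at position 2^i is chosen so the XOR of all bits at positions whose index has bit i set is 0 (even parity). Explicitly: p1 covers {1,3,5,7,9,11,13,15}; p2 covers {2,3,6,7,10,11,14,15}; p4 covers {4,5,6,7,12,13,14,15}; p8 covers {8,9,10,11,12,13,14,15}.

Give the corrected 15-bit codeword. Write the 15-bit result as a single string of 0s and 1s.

s1 (pos 1,3,5,7,9,11,13,15): 0⊕1⊕1⊕0⊕0⊕1⊕1⊕1 = 1
s2 (pos 2,3,6,7,10,11,14,15): 1⊕1⊕1⊕0⊕0⊕1⊕0⊕1 = 1
s4 (pos 4,5,6,7,12,13,14,15): 0⊕1⊕1⊕0⊕0⊕1⊕0⊕1 = 0
s8 (pos 8,9,10,11,12,13,14,15): 1⊕0⊕0⊕1⊕0⊕1⊕0⊕1 = 0
Syndrome s8…s1 = 0011 → error at position 3.
Flip position 3: 011011010010101 → 010011010010101

010011010010101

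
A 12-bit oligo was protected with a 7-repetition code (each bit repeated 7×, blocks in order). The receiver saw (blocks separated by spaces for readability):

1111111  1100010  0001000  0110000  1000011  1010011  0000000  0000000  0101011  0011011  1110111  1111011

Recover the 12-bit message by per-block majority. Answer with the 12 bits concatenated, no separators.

Block 1 (1111111): 7 ones → 1
Block 2 (1100010): 3 ones → 0
Block 3 (0001000): 1 one → 0
Block 4 (0110000): 2 ones → 0
Block 5 (1000011): 3 ones → 0
Block 6 (1010011): 4 ones → 1
Block 7 (0000000): 0 ones → 0
Block 8 (0000000): 0 ones → 0
Block 9 (0101011): 4 ones → 1
Block 10 (0011011): 4 ones → 1
Block 11 (1110111): 6 ones → 1
Block 12 (1111011): 6 ones → 1

100001001111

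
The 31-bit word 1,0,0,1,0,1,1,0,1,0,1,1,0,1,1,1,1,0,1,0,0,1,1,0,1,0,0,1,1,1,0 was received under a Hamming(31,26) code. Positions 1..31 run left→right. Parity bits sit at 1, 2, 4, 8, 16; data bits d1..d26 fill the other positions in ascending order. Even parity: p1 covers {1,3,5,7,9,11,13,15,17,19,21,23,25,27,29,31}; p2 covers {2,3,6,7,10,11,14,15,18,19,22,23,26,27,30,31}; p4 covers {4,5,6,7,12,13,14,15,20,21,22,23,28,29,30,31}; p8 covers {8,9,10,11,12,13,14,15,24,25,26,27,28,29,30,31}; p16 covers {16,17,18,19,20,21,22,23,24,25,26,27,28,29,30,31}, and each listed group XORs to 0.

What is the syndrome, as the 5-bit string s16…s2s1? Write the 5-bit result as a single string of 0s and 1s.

s1 (pos 1,3,5,7,9,11,13,15,17,19,21,23,25,27,29,31): 1⊕0⊕0⊕1⊕1⊕1⊕0⊕1⊕1⊕1⊕0⊕1⊕1⊕0⊕1⊕0 = 0
s2 (pos 2,3,6,7,10,11,14,15,18,19,22,23,26,27,30,31): 0⊕0⊕1⊕1⊕0⊕1⊕1⊕1⊕0⊕1⊕1⊕1⊕0⊕0⊕1⊕0 = 1
s4 (pos 4,5,6,7,12,13,14,15,20,21,22,23,28,29,30,31): 1⊕0⊕1⊕1⊕1⊕0⊕1⊕1⊕0⊕0⊕1⊕1⊕1⊕1⊕1⊕0 = 1
s8 (pos 8,9,10,11,12,13,14,15,24,25,26,27,28,29,30,31): 0⊕1⊕0⊕1⊕1⊕0⊕1⊕1⊕0⊕1⊕0⊕0⊕1⊕1⊕1⊕0 = 1
s16 (pos 16,17,18,19,20,21,22,23,24,25,26,27,28,29,30,31): 1⊕1⊕0⊕1⊕0⊕0⊕1⊕1⊕0⊕1⊕0⊕0⊕1⊕1⊕1⊕0 = 1
Syndrome s16…s1 = 11110 → error at position 30.

11110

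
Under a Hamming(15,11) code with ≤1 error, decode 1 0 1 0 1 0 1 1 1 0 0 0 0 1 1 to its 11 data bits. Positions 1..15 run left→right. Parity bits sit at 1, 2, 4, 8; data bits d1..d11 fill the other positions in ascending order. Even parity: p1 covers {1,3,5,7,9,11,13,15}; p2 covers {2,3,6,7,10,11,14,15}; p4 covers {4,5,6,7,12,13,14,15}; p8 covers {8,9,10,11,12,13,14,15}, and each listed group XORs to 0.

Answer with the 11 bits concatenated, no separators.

s1 (pos 1,3,5,7,9,11,13,15): 1⊕1⊕1⊕1⊕1⊕0⊕0⊕1 = 0
s2 (pos 2,3,6,7,10,11,14,15): 0⊕1⊕0⊕1⊕0⊕0⊕1⊕1 = 0
s4 (pos 4,5,6,7,12,13,14,15): 0⊕1⊕0⊕1⊕0⊕0⊕1⊕1 = 0
s8 (pos 8,9,10,11,12,13,14,15): 1⊕1⊕0⊕0⊕0⊕0⊕1⊕1 = 0
Syndrome s8…s1 = 0000 → no error.
Read data bits from positions 3,5,6,7,9,10,11,12,13,14,15: 11011000011

11011000011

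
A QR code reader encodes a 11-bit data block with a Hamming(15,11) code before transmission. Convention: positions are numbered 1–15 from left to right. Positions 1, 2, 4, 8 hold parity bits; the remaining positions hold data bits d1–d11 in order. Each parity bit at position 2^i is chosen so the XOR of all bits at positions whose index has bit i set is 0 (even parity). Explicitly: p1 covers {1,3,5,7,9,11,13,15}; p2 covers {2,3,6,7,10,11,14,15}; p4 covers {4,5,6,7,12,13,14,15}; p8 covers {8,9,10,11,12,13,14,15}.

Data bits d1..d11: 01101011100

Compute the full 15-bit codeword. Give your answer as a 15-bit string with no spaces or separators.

000011001011100

Place data at non-parity positions: p1 p2 0 p4 1 1 0 p8 1 0 1 1 1 0 0
p1 (pos 1,3,5,7,9,11,13,15): XOR of data positions = 0⊕1⊕0⊕1⊕1⊕1⊕0 = 0
p2 (pos 2,3,6,7,10,11,14,15): XOR of data positions = 0⊕1⊕0⊕0⊕1⊕0⊕0 = 0
p4 (pos 4,5,6,7,12,13,14,15): XOR of data positions = 1⊕1⊕0⊕1⊕1⊕0⊕0 = 0
p8 (pos 8,9,10,11,12,13,14,15): XOR of data positions = 1⊕0⊕1⊕1⊕1⊕0⊕0 = 0
Codeword: 000011001011100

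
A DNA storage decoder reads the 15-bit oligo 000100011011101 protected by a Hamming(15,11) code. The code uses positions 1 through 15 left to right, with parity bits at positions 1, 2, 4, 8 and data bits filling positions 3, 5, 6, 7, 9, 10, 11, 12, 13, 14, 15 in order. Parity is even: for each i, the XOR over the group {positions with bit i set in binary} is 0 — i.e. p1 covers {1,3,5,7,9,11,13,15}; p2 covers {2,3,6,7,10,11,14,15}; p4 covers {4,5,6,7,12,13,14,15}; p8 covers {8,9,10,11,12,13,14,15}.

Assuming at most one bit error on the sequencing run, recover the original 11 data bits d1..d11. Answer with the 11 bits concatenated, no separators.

00001011101

s1 (pos 1,3,5,7,9,11,13,15): 0⊕0⊕0⊕0⊕1⊕1⊕1⊕1 = 0
s2 (pos 2,3,6,7,10,11,14,15): 0⊕0⊕0⊕0⊕0⊕1⊕0⊕1 = 0
s4 (pos 4,5,6,7,12,13,14,15): 1⊕0⊕0⊕0⊕1⊕1⊕0⊕1 = 0
s8 (pos 8,9,10,11,12,13,14,15): 1⊕1⊕0⊕1⊕1⊕1⊕0⊕1 = 0
Syndrome s8…s1 = 0000 → no error.
Read data bits from positions 3,5,6,7,9,10,11,12,13,14,15: 00001011101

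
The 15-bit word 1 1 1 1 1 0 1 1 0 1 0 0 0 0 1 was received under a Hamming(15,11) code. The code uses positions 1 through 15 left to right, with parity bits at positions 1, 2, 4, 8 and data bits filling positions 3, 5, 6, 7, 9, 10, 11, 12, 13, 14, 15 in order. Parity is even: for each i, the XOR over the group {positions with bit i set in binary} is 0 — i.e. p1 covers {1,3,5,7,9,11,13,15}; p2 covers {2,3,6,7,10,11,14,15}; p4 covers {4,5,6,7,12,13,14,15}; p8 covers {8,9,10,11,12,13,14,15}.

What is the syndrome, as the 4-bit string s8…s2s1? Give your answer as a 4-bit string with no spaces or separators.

1011

s1 (pos 1,3,5,7,9,11,13,15): 1⊕1⊕1⊕1⊕0⊕0⊕0⊕1 = 1
s2 (pos 2,3,6,7,10,11,14,15): 1⊕1⊕0⊕1⊕1⊕0⊕0⊕1 = 1
s4 (pos 4,5,6,7,12,13,14,15): 1⊕1⊕0⊕1⊕0⊕0⊕0⊕1 = 0
s8 (pos 8,9,10,11,12,13,14,15): 1⊕0⊕1⊕0⊕0⊕0⊕0⊕1 = 1
Syndrome s8…s1 = 1011 → error at position 11.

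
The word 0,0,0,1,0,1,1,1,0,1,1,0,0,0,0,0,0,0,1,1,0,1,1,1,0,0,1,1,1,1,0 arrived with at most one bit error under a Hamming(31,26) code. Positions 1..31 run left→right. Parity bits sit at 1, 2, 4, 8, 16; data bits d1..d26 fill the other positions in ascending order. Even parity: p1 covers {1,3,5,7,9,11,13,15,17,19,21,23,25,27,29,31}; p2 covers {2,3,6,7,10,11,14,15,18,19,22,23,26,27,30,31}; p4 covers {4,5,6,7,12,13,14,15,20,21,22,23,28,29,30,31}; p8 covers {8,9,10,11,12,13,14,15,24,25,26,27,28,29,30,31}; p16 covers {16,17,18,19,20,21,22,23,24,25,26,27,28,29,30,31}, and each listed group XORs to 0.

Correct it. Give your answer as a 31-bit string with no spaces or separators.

0001011101100000001100110011110

s1 (pos 1,3,5,7,9,11,13,15,17,19,21,23,25,27,29,31): 0⊕0⊕0⊕1⊕0⊕1⊕0⊕0⊕0⊕1⊕0⊕1⊕0⊕1⊕1⊕0 = 0
s2 (pos 2,3,6,7,10,11,14,15,18,19,22,23,26,27,30,31): 0⊕0⊕1⊕1⊕1⊕1⊕0⊕0⊕0⊕1⊕1⊕1⊕0⊕1⊕1⊕0 = 1
s4 (pos 4,5,6,7,12,13,14,15,20,21,22,23,28,29,30,31): 1⊕0⊕1⊕1⊕0⊕0⊕0⊕0⊕1⊕0⊕1⊕1⊕1⊕1⊕1⊕0 = 1
s8 (pos 8,9,10,11,12,13,14,15,24,25,26,27,28,29,30,31): 1⊕0⊕1⊕1⊕0⊕0⊕0⊕0⊕1⊕0⊕0⊕1⊕1⊕1⊕1⊕0 = 0
s16 (pos 16,17,18,19,20,21,22,23,24,25,26,27,28,29,30,31): 0⊕0⊕0⊕1⊕1⊕0⊕1⊕1⊕1⊕0⊕0⊕1⊕1⊕1⊕1⊕0 = 1
Syndrome s16…s1 = 10110 → error at position 22.
Flip position 22: 0001011101100000001101110011110 → 0001011101100000001100110011110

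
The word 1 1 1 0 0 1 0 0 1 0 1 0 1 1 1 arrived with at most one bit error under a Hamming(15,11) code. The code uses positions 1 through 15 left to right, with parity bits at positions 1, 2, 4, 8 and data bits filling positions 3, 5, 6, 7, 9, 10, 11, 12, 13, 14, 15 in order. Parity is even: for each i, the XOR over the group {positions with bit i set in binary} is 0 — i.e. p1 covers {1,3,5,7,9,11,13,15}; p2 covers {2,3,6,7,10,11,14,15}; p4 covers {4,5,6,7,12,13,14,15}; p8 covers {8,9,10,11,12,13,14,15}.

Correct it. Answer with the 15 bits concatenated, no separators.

s1 (pos 1,3,5,7,9,11,13,15): 1⊕1⊕0⊕0⊕1⊕1⊕1⊕1 = 0
s2 (pos 2,3,6,7,10,11,14,15): 1⊕1⊕1⊕0⊕0⊕1⊕1⊕1 = 0
s4 (pos 4,5,6,7,12,13,14,15): 0⊕0⊕1⊕0⊕0⊕1⊕1⊕1 = 0
s8 (pos 8,9,10,11,12,13,14,15): 0⊕1⊕0⊕1⊕0⊕1⊕1⊕1 = 1
Syndrome s8…s1 = 1000 → error at position 8.
Flip position 8: 111001001010111 → 111001011010111

111001011010111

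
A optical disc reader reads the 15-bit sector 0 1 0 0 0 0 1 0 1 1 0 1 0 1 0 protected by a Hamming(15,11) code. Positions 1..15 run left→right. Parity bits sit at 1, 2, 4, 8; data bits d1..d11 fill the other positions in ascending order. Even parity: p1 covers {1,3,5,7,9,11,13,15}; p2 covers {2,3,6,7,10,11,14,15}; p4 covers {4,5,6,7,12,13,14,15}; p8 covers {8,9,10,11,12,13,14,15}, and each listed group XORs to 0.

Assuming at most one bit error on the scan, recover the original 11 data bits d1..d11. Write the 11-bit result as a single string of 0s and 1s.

s1 (pos 1,3,5,7,9,11,13,15): 0⊕0⊕0⊕1⊕1⊕0⊕0⊕0 = 0
s2 (pos 2,3,6,7,10,11,14,15): 1⊕0⊕0⊕1⊕1⊕0⊕1⊕0 = 0
s4 (pos 4,5,6,7,12,13,14,15): 0⊕0⊕0⊕1⊕1⊕0⊕1⊕0 = 1
s8 (pos 8,9,10,11,12,13,14,15): 0⊕1⊕1⊕0⊕1⊕0⊕1⊕0 = 0
Syndrome s8…s1 = 0100 → error at position 4.
Flip position 4: 010000101101010 → 010100101101010
Read data bits from positions 3,5,6,7,9,10,11,12,13,14,15: 00011101010

00011101010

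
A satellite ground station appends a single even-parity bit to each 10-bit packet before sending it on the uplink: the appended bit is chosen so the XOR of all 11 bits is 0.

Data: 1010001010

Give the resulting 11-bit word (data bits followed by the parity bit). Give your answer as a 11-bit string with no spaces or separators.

XOR of the 10 data bits: 1⊕0⊕1⊕0⊕0⊕0⊕1⊕0⊕1⊕0 = 0
Parity bit = 0 (so all 11 bits XOR to 0).

10100010100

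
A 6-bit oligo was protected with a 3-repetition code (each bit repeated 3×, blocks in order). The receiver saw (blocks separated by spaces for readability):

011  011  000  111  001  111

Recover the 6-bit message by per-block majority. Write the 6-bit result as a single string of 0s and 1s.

Block 1 (011): 2 ones → 1
Block 2 (011): 2 ones → 1
Block 3 (000): 0 ones → 0
Block 4 (111): 3 ones → 1
Block 5 (001): 1 one → 0
Block 6 (111): 3 ones → 1

110101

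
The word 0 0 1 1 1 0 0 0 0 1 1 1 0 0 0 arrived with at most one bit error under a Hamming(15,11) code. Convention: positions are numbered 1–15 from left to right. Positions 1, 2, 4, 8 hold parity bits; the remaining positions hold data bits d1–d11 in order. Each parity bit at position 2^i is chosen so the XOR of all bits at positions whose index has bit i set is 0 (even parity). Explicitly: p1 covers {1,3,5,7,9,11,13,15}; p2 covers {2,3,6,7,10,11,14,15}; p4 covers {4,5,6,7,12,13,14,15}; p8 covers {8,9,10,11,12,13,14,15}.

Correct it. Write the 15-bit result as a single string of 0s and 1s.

s1 (pos 1,3,5,7,9,11,13,15): 0⊕1⊕1⊕0⊕0⊕1⊕0⊕0 = 1
s2 (pos 2,3,6,7,10,11,14,15): 0⊕1⊕0⊕0⊕1⊕1⊕0⊕0 = 1
s4 (pos 4,5,6,7,12,13,14,15): 1⊕1⊕0⊕0⊕1⊕0⊕0⊕0 = 1
s8 (pos 8,9,10,11,12,13,14,15): 0⊕0⊕1⊕1⊕1⊕0⊕0⊕0 = 1
Syndrome s8…s1 = 1111 → error at position 15.
Flip position 15: 001110000111000 → 001110000111001

001110000111001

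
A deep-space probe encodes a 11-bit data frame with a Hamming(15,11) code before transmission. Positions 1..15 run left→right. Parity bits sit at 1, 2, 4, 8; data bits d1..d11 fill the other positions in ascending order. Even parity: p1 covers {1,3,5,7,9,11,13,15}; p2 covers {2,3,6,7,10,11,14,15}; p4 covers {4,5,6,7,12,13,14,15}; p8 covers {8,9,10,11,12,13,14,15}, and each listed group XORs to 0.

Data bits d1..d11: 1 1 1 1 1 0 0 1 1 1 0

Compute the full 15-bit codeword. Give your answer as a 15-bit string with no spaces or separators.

Place data at non-parity positions: p1 p2 1 p4 1 1 1 p8 1 0 0 1 1 1 0
p1 (pos 1,3,5,7,9,11,13,15): XOR of data positions = 1⊕1⊕1⊕1⊕0⊕1⊕0 = 1
p2 (pos 2,3,6,7,10,11,14,15): XOR of data positions = 1⊕1⊕1⊕0⊕0⊕1⊕0 = 0
p4 (pos 4,5,6,7,12,13,14,15): XOR of data positions = 1⊕1⊕1⊕1⊕1⊕1⊕0 = 0
p8 (pos 8,9,10,11,12,13,14,15): XOR of data positions = 1⊕0⊕0⊕1⊕1⊕1⊕0 = 0
Codeword: 101011101001110

101011101001110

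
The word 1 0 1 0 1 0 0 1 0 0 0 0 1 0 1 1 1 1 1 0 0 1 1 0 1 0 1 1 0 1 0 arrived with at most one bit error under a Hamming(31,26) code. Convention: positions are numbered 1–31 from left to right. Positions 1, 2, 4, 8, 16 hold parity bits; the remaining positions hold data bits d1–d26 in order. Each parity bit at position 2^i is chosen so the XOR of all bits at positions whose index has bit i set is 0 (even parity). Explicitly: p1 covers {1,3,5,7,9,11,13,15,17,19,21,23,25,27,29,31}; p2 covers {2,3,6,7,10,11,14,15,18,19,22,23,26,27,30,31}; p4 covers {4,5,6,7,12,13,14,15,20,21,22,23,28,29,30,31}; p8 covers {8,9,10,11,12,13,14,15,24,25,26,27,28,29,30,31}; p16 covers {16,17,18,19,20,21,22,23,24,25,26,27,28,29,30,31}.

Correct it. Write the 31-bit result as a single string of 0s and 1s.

1010100100011011111001101011010

s1 (pos 1,3,5,7,9,11,13,15,17,19,21,23,25,27,29,31): 1⊕1⊕1⊕0⊕0⊕0⊕1⊕1⊕1⊕1⊕0⊕1⊕1⊕1⊕0⊕0 = 0
s2 (pos 2,3,6,7,10,11,14,15,18,19,22,23,26,27,30,31): 0⊕1⊕0⊕0⊕0⊕0⊕0⊕1⊕1⊕1⊕1⊕1⊕0⊕1⊕1⊕0 = 0
s4 (pos 4,5,6,7,12,13,14,15,20,21,22,23,28,29,30,31): 0⊕1⊕0⊕0⊕0⊕1⊕0⊕1⊕0⊕0⊕1⊕1⊕1⊕0⊕1⊕0 = 1
s8 (pos 8,9,10,11,12,13,14,15,24,25,26,27,28,29,30,31): 1⊕0⊕0⊕0⊕0⊕1⊕0⊕1⊕0⊕1⊕0⊕1⊕1⊕0⊕1⊕0 = 1
s16 (pos 16,17,18,19,20,21,22,23,24,25,26,27,28,29,30,31): 1⊕1⊕1⊕1⊕0⊕0⊕1⊕1⊕0⊕1⊕0⊕1⊕1⊕0⊕1⊕0 = 0
Syndrome s16…s1 = 01100 → error at position 12.
Flip position 12: 1010100100001011111001101011010 → 1010100100011011111001101011010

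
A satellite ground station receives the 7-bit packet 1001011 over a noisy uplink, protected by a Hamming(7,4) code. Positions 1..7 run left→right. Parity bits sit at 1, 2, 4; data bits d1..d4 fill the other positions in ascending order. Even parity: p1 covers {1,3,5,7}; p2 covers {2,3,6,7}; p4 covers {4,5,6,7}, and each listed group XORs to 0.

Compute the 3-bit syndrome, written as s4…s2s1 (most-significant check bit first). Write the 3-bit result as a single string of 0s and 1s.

s1 (pos 1,3,5,7): 1⊕0⊕0⊕1 = 0
s2 (pos 2,3,6,7): 0⊕0⊕1⊕1 = 0
s4 (pos 4,5,6,7): 1⊕0⊕1⊕1 = 1
Syndrome s4…s1 = 100 → error at position 4.

100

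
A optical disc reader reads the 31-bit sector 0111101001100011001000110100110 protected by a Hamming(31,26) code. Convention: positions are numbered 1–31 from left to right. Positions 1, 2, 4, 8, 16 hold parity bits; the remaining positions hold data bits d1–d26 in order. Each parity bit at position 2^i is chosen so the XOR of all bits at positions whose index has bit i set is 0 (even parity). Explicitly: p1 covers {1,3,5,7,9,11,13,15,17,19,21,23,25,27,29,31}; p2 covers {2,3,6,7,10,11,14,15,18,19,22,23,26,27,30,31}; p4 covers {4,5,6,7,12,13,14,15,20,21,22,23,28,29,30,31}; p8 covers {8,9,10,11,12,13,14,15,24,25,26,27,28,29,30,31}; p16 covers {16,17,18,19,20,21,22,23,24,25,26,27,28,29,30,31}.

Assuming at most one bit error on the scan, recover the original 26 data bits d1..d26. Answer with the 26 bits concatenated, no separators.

11010110001001000110101110

s1 (pos 1,3,5,7,9,11,13,15,17,19,21,23,25,27,29,31): 0⊕1⊕1⊕1⊕0⊕1⊕0⊕1⊕0⊕1⊕0⊕1⊕0⊕0⊕1⊕0 = 0
s2 (pos 2,3,6,7,10,11,14,15,18,19,22,23,26,27,30,31): 1⊕1⊕0⊕1⊕1⊕1⊕0⊕1⊕0⊕1⊕0⊕1⊕1⊕0⊕1⊕0 = 0
s4 (pos 4,5,6,7,12,13,14,15,20,21,22,23,28,29,30,31): 1⊕1⊕0⊕1⊕0⊕0⊕0⊕1⊕0⊕0⊕0⊕1⊕0⊕1⊕1⊕0 = 1
s8 (pos 8,9,10,11,12,13,14,15,24,25,26,27,28,29,30,31): 0⊕0⊕1⊕1⊕0⊕0⊕0⊕1⊕1⊕0⊕1⊕0⊕0⊕1⊕1⊕0 = 1
s16 (pos 16,17,18,19,20,21,22,23,24,25,26,27,28,29,30,31): 1⊕0⊕0⊕1⊕0⊕0⊕0⊕1⊕1⊕0⊕1⊕0⊕0⊕1⊕1⊕0 = 1
Syndrome s16…s1 = 11100 → error at position 28.
Flip position 28: 0111101001100011001000110100110 → 0111101001100011001000110101110
Read data bits from positions 3,5,6,7,9,10,11,12,13,14,15,17,18,19,20,21,22,23,24,25,26,27,28,29,30,31: 11010110001001000110101110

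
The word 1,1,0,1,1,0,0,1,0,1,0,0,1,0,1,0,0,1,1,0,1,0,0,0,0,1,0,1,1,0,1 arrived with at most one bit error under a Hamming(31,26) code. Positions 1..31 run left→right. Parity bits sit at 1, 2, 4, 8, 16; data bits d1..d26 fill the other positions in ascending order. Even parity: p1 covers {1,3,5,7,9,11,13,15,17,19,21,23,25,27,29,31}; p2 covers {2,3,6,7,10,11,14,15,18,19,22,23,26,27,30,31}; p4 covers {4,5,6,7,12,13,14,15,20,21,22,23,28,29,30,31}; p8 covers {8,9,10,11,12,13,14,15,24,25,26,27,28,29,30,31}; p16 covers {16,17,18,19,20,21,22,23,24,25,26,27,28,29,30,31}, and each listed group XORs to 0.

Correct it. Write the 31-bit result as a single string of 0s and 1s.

1101100101001010001010000101101

s1 (pos 1,3,5,7,9,11,13,15,17,19,21,23,25,27,29,31): 1⊕0⊕1⊕0⊕0⊕0⊕1⊕1⊕0⊕1⊕1⊕0⊕0⊕0⊕1⊕1 = 0
s2 (pos 2,3,6,7,10,11,14,15,18,19,22,23,26,27,30,31): 1⊕0⊕0⊕0⊕1⊕0⊕0⊕1⊕1⊕1⊕0⊕0⊕1⊕0⊕0⊕1 = 1
s4 (pos 4,5,6,7,12,13,14,15,20,21,22,23,28,29,30,31): 1⊕1⊕0⊕0⊕0⊕1⊕0⊕1⊕0⊕1⊕0⊕0⊕1⊕1⊕0⊕1 = 0
s8 (pos 8,9,10,11,12,13,14,15,24,25,26,27,28,29,30,31): 1⊕0⊕1⊕0⊕0⊕1⊕0⊕1⊕0⊕0⊕1⊕0⊕1⊕1⊕0⊕1 = 0
s16 (pos 16,17,18,19,20,21,22,23,24,25,26,27,28,29,30,31): 0⊕0⊕1⊕1⊕0⊕1⊕0⊕0⊕0⊕0⊕1⊕0⊕1⊕1⊕0⊕1 = 1
Syndrome s16…s1 = 10010 → error at position 18.
Flip position 18: 1101100101001010011010000101101 → 1101100101001010001010000101101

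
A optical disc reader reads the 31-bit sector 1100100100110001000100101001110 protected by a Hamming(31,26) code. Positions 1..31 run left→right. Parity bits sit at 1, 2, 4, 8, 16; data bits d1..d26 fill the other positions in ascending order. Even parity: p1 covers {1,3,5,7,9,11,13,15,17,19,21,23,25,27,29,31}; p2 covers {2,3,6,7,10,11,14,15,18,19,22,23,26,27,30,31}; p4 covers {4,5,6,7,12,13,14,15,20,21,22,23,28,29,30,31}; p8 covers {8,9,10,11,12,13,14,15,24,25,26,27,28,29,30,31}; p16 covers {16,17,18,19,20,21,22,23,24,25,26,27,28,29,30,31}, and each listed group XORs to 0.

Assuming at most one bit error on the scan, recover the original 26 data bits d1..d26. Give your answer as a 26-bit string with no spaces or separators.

s1 (pos 1,3,5,7,9,11,13,15,17,19,21,23,25,27,29,31): 1⊕0⊕1⊕0⊕0⊕1⊕0⊕0⊕0⊕0⊕0⊕1⊕1⊕0⊕1⊕0 = 0
s2 (pos 2,3,6,7,10,11,14,15,18,19,22,23,26,27,30,31): 1⊕0⊕0⊕0⊕0⊕1⊕0⊕0⊕0⊕0⊕0⊕1⊕0⊕0⊕1⊕0 = 0
s4 (pos 4,5,6,7,12,13,14,15,20,21,22,23,28,29,30,31): 0⊕1⊕0⊕0⊕1⊕0⊕0⊕0⊕1⊕0⊕0⊕1⊕1⊕1⊕1⊕0 = 1
s8 (pos 8,9,10,11,12,13,14,15,24,25,26,27,28,29,30,31): 1⊕0⊕0⊕1⊕1⊕0⊕0⊕0⊕0⊕1⊕0⊕0⊕1⊕1⊕1⊕0 = 1
s16 (pos 16,17,18,19,20,21,22,23,24,25,26,27,28,29,30,31): 1⊕0⊕0⊕0⊕1⊕0⊕0⊕1⊕0⊕1⊕0⊕0⊕1⊕1⊕1⊕0 = 1
Syndrome s16…s1 = 11100 → error at position 28.
Flip position 28: 1100100100110001000100101001110 → 1100100100110001000100101000110
Read data bits from positions 3,5,6,7,9,10,11,12,13,14,15,17,18,19,20,21,22,23,24,25,26,27,28,29,30,31: 01000011000000100101000110

01000011000000100101000110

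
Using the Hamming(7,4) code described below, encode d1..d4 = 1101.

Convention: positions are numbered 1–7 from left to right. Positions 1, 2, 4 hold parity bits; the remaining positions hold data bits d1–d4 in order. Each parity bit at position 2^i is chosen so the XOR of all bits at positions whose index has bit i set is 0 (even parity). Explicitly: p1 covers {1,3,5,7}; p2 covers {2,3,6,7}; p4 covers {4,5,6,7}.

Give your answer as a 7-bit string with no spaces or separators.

1010101

Place data at non-parity positions: p1 p2 1 p4 1 0 1
p1 (pos 1,3,5,7): XOR of data positions = 1⊕1⊕1 = 1
p2 (pos 2,3,6,7): XOR of data positions = 1⊕0⊕1 = 0
p4 (pos 4,5,6,7): XOR of data positions = 1⊕0⊕1 = 0
Codeword: 1010101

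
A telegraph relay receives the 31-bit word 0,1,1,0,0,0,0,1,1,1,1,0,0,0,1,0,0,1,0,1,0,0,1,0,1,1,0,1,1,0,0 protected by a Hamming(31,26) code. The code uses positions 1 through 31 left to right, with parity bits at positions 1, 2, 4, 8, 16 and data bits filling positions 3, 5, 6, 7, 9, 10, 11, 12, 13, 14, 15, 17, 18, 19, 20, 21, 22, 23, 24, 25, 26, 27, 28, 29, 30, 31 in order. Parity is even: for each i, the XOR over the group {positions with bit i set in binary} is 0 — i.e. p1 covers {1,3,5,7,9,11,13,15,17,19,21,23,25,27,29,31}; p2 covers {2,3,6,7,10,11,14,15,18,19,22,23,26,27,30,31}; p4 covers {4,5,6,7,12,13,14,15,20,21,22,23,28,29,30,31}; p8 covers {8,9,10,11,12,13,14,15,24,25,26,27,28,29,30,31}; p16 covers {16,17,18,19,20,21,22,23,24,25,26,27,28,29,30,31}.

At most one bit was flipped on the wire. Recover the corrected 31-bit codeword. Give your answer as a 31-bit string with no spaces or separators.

0110000111100010010100101101000

s1 (pos 1,3,5,7,9,11,13,15,17,19,21,23,25,27,29,31): 0⊕1⊕0⊕0⊕1⊕1⊕0⊕1⊕0⊕0⊕0⊕1⊕1⊕0⊕1⊕0 = 1
s2 (pos 2,3,6,7,10,11,14,15,18,19,22,23,26,27,30,31): 1⊕1⊕0⊕0⊕1⊕1⊕0⊕1⊕1⊕0⊕0⊕1⊕1⊕0⊕0⊕0 = 0
s4 (pos 4,5,6,7,12,13,14,15,20,21,22,23,28,29,30,31): 0⊕0⊕0⊕0⊕0⊕0⊕0⊕1⊕1⊕0⊕0⊕1⊕1⊕1⊕0⊕0 = 1
s8 (pos 8,9,10,11,12,13,14,15,24,25,26,27,28,29,30,31): 1⊕1⊕1⊕1⊕0⊕0⊕0⊕1⊕0⊕1⊕1⊕0⊕1⊕1⊕0⊕0 = 1
s16 (pos 16,17,18,19,20,21,22,23,24,25,26,27,28,29,30,31): 0⊕0⊕1⊕0⊕1⊕0⊕0⊕1⊕0⊕1⊕1⊕0⊕1⊕1⊕0⊕0 = 1
Syndrome s16…s1 = 11101 → error at position 29.
Flip position 29: 0110000111100010010100101101100 → 0110000111100010010100101101000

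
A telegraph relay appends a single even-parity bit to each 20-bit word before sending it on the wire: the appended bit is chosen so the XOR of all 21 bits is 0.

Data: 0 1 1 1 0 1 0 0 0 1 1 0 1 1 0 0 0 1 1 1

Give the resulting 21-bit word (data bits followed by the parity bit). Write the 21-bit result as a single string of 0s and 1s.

XOR of the 20 data bits: 0⊕1⊕1⊕1⊕0⊕1⊕0⊕0⊕0⊕1⊕1⊕0⊕1⊕1⊕0⊕0⊕0⊕1⊕1⊕1 = 1
Parity bit = 1 (so all 21 bits XOR to 0).

011101000110110001111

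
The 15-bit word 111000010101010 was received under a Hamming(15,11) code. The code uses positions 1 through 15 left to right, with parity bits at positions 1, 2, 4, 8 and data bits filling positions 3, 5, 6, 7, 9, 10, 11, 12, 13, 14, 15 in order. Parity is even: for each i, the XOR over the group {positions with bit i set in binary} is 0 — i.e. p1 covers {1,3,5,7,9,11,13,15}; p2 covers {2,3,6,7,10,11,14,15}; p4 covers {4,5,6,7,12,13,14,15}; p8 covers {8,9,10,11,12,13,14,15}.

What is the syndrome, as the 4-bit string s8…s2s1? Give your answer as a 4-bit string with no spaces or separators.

s1 (pos 1,3,5,7,9,11,13,15): 1⊕1⊕0⊕0⊕0⊕0⊕0⊕0 = 0
s2 (pos 2,3,6,7,10,11,14,15): 1⊕1⊕0⊕0⊕1⊕0⊕1⊕0 = 0
s4 (pos 4,5,6,7,12,13,14,15): 0⊕0⊕0⊕0⊕1⊕0⊕1⊕0 = 0
s8 (pos 8,9,10,11,12,13,14,15): 1⊕0⊕1⊕0⊕1⊕0⊕1⊕0 = 0
Syndrome s8…s1 = 0000 → no error.

0000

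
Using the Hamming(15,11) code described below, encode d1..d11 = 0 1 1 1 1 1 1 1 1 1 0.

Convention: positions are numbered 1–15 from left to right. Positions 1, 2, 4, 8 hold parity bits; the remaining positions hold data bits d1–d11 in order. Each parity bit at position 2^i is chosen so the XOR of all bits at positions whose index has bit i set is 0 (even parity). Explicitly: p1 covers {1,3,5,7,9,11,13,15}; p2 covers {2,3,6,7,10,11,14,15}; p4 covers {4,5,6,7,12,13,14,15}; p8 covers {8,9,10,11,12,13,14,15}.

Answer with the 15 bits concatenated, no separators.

110011101111110

Place data at non-parity positions: p1 p2 0 p4 1 1 1 p8 1 1 1 1 1 1 0
p1 (pos 1,3,5,7,9,11,13,15): XOR of data positions = 0⊕1⊕1⊕1⊕1⊕1⊕0 = 1
p2 (pos 2,3,6,7,10,11,14,15): XOR of data positions = 0⊕1⊕1⊕1⊕1⊕1⊕0 = 1
p4 (pos 4,5,6,7,12,13,14,15): XOR of data positions = 1⊕1⊕1⊕1⊕1⊕1⊕0 = 0
p8 (pos 8,9,10,11,12,13,14,15): XOR of data positions = 1⊕1⊕1⊕1⊕1⊕1⊕0 = 0
Codeword: 110011101111110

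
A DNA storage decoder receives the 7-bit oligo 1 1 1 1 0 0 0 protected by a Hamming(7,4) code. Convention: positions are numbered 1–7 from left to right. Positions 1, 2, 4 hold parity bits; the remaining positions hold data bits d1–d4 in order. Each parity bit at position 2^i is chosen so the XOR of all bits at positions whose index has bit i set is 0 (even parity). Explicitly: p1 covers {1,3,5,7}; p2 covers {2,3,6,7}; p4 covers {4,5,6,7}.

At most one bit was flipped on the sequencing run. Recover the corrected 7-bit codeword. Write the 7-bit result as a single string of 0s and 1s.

1110000

s1 (pos 1,3,5,7): 1⊕1⊕0⊕0 = 0
s2 (pos 2,3,6,7): 1⊕1⊕0⊕0 = 0
s4 (pos 4,5,6,7): 1⊕0⊕0⊕0 = 1
Syndrome s4…s1 = 100 → error at position 4.
Flip position 4: 1111000 → 1110000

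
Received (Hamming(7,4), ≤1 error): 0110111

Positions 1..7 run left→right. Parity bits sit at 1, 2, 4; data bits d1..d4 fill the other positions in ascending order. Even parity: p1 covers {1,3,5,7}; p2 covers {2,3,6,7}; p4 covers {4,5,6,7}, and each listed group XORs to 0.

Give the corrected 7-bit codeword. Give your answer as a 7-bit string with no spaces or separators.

s1 (pos 1,3,5,7): 0⊕1⊕1⊕1 = 1
s2 (pos 2,3,6,7): 1⊕1⊕1⊕1 = 0
s4 (pos 4,5,6,7): 0⊕1⊕1⊕1 = 1
Syndrome s4…s1 = 101 → error at position 5.
Flip position 5: 0110111 → 0110011

0110011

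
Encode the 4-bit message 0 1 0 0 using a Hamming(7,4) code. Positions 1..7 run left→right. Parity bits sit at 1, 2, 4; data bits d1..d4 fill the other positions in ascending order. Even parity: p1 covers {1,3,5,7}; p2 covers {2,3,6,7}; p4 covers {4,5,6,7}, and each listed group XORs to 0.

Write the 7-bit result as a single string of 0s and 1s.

Place data at non-parity positions: p1 p2 0 p4 1 0 0
p1 (pos 1,3,5,7): XOR of data positions = 0⊕1⊕0 = 1
p2 (pos 2,3,6,7): XOR of data positions = 0⊕0⊕0 = 0
p4 (pos 4,5,6,7): XOR of data positions = 1⊕0⊕0 = 1
Codeword: 1001100

1001100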